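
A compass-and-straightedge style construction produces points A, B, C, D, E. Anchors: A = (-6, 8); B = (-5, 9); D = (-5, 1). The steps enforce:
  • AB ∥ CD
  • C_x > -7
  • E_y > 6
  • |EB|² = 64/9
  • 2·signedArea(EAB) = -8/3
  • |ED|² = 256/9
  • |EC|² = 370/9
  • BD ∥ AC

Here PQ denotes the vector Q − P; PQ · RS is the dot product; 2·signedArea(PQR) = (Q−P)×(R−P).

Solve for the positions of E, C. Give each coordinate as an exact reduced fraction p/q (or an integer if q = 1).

C = (-6, 0)
E = (-5, 19/3)

1. E_x = -5  [line -1·x + 1·y + -34/3 = 0 ∩ |ED|² = 256/9]
2. E_y = 19/3  [line -1·x + 1·y + -34/3 = 0 ∩ |ED|² = 256/9]
   → E = (-5, 19/3)
3. C_x = -6  [AB ∥ CD ∩ BD ∥ AC]
4. C_y = 0  [AB ∥ CD ∩ BD ∥ AC]
   → C = (-6, 0)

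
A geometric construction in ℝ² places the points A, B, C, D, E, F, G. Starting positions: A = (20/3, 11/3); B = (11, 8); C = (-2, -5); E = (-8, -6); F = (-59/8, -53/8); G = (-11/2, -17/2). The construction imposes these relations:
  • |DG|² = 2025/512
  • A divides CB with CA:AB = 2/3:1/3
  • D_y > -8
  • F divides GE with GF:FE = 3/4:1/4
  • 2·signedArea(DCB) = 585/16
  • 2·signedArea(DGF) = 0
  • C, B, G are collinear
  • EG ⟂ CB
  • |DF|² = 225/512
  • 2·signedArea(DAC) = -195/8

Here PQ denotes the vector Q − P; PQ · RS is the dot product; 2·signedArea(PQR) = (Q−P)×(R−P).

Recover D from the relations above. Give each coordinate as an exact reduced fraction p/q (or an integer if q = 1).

1. D_x = -221/32  [2·signedArea(DGF) = 0 ∩ 2·signedArea(DCB) = 585/16]
2. D_y = -227/32  [2·signedArea(DGF) = 0 ∩ 2·signedArea(DCB) = 585/16]
   → D = (-221/32, -227/32)

D = (-221/32, -227/32)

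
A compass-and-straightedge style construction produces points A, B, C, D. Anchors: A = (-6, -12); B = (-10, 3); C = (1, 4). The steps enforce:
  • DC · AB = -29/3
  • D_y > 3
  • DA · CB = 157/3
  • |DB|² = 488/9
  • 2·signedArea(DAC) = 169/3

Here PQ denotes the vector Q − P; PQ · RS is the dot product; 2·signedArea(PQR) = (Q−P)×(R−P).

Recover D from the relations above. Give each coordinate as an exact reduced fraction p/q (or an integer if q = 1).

1. D_x = -8/3  [DA · CB = 157/3 ∩ DC · AB = -29/3]
2. D_y = 11/3  [DA · CB = 157/3 ∩ DC · AB = -29/3]
   → D = (-8/3, 11/3)

D = (-8/3, 11/3)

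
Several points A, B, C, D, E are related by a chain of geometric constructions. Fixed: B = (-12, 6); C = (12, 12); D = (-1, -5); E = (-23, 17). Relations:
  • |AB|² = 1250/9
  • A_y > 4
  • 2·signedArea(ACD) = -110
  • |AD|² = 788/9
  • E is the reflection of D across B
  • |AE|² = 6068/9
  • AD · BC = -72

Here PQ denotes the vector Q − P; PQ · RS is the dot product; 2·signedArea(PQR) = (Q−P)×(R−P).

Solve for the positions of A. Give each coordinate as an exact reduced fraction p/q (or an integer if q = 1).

A = (-1/3, 13/3)

1. A_x = -1/3  [2·signedArea(ACD) = -110 ∩ AD · BC = -72]
2. A_y = 13/3  [2·signedArea(ACD) = -110 ∩ AD · BC = -72]
   → A = (-1/3, 13/3)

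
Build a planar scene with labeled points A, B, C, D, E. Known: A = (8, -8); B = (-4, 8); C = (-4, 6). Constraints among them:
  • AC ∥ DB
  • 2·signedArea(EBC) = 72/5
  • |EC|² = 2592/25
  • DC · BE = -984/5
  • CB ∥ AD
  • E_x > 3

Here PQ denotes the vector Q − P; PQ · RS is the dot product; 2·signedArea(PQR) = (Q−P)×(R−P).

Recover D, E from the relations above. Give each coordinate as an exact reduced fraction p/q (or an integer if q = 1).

D = (8, -6)
E = (16/5, -6/5)

1. D_x = 8  [AC ∥ DB ∩ CB ∥ AD]
2. D_y = -6  [AC ∥ DB ∩ CB ∥ AD]
   → D = (8, -6)
3. E_x = 16/5  [2·signedArea(EBC) = 72/5 ∩ DC · BE = -984/5]
4. E_y = -6/5  [2·signedArea(EBC) = 72/5 ∩ DC · BE = -984/5]
   → E = (16/5, -6/5)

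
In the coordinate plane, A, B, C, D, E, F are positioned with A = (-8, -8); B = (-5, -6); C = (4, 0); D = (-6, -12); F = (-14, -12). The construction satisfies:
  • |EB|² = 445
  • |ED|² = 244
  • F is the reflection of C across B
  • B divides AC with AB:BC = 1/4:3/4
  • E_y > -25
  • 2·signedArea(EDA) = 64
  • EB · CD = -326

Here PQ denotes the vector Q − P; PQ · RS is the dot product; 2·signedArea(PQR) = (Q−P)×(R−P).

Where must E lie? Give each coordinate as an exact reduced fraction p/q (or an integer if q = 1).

E = (-16, -24)

1. E_x = -16  [EB · CD = -326 ∩ 2·signedArea(EDA) = 64]
2. E_y = -24  [EB · CD = -326 ∩ 2·signedArea(EDA) = 64]
   → E = (-16, -24)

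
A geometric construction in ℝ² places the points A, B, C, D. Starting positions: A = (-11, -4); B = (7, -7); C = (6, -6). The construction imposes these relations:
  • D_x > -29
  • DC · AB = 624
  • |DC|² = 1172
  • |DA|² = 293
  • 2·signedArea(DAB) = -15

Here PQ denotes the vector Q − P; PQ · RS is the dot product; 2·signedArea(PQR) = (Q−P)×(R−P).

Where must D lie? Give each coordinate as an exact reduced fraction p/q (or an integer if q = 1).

1. D_x = -28  [DC · AB = 624 ∩ 2·signedArea(DAB) = -15]
2. D_y = -2  [DC · AB = 624 ∩ 2·signedArea(DAB) = -15]
   → D = (-28, -2)

D = (-28, -2)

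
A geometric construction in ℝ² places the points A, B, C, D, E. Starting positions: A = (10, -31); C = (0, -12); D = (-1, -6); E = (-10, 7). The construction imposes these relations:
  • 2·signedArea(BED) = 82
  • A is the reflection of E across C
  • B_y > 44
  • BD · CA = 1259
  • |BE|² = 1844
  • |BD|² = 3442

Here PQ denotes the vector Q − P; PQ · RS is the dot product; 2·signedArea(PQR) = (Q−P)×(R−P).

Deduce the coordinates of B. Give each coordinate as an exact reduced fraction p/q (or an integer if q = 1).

1. B_x = -30  [2·signedArea(BED) = 82 ∩ BD · CA = 1259]
2. B_y = 45  [2·signedArea(BED) = 82 ∩ BD · CA = 1259]
   → B = (-30, 45)

B = (-30, 45)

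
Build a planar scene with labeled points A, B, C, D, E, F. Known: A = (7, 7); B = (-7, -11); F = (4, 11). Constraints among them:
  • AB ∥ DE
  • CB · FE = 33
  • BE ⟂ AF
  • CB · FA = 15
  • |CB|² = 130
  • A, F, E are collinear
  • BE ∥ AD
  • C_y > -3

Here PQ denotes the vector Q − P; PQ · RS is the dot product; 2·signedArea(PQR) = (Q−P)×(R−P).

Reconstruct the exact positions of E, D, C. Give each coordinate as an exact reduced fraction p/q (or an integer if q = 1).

1. E_x = 53/5  [A, F, E are collinear ∩ BE ⟂ AF]
2. E_y = 11/5  [A, F, E are collinear ∩ BE ⟂ AF]
   → E = (53/5, 11/5)
3. D_x = 123/5  [AB ∥ DE ∩ BE ∥ AD]
4. D_y = 101/5  [AB ∥ DE ∩ BE ∥ AD]
   → D = (123/5, 101/5)
5. C_x = 0  [line -3·x + 4·y + 8 = 0 ∩ |CB|² = 130]
6. C_y = -2  [line -3·x + 4·y + 8 = 0 ∩ |CB|² = 130]
   → C = (0, -2)

C = (0, -2)
D = (123/5, 101/5)
E = (53/5, 11/5)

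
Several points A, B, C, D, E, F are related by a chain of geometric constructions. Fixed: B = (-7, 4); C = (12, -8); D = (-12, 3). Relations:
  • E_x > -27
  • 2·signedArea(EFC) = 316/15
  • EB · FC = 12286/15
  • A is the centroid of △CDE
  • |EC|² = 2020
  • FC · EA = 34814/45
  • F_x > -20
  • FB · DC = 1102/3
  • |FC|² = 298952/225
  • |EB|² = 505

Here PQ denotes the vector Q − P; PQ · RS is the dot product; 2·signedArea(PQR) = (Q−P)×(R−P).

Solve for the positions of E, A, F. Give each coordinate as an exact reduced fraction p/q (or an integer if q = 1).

1. F_x = -286/15  [line -24·x + 11·y + -1738/3 = 0 ∩ |FC|² = 298952/225]
2. F_y = 166/15  [line -24·x + 11·y + -1738/3 = 0 ∩ |FC|² = 298952/225]
   → F = (-286/15, 166/15)
3. E_x = -26  [2·signedArea(EFC) = 316/15 ∩ EB · FC = 12286/15]
4. E_y = 16  [2·signedArea(EFC) = 316/15 ∩ EB · FC = 12286/15]
   → E = (-26, 16)
5. A_x = -26/3  [A is the centroid of △CDE]
6. A_y = 11/3  [A is the centroid of △CDE]
   → A = (-26/3, 11/3)

A = (-26/3, 11/3)
E = (-26, 16)
F = (-286/15, 166/15)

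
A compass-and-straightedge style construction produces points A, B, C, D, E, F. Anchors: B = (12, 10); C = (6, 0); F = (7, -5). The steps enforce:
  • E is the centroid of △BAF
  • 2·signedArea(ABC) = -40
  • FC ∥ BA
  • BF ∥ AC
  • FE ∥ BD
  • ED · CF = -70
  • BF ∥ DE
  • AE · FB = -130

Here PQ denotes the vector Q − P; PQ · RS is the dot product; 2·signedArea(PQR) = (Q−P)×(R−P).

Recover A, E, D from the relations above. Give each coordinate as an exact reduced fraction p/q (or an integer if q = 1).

A = (11, 15)
D = (15, 65/3)
E = (10, 20/3)

1. A_x = 11  [BF ∥ AC ∩ FC ∥ BA]
2. A_y = 15  [BF ∥ AC ∩ FC ∥ BA]
   → A = (11, 15)
3. E_x = 10  [E is the centroid of △BAF]
4. E_y = 20/3  [E is the centroid of △BAF]
   → E = (10, 20/3)
5. D_x = 15  [BF ∥ DE ∩ FE ∥ BD]
6. D_y = 65/3  [BF ∥ DE ∩ FE ∥ BD]
   → D = (15, 65/3)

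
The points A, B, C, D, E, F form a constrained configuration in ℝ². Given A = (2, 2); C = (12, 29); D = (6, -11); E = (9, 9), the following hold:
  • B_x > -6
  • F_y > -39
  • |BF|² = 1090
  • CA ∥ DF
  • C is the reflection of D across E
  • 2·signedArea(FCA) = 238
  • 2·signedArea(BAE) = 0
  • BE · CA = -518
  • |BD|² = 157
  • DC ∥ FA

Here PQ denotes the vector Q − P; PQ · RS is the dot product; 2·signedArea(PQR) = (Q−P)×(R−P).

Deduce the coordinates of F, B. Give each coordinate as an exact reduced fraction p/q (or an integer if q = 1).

1. F_x = -4  [DC ∥ FA ∩ CA ∥ DF]
2. F_y = -38  [DC ∥ FA ∩ CA ∥ DF]
   → F = (-4, -38)
3. B_x = -5  [2·signedArea(BAE) = 0 ∩ BE · CA = -518]
4. B_y = -5  [2·signedArea(BAE) = 0 ∩ BE · CA = -518]
   → B = (-5, -5)

B = (-5, -5)
F = (-4, -38)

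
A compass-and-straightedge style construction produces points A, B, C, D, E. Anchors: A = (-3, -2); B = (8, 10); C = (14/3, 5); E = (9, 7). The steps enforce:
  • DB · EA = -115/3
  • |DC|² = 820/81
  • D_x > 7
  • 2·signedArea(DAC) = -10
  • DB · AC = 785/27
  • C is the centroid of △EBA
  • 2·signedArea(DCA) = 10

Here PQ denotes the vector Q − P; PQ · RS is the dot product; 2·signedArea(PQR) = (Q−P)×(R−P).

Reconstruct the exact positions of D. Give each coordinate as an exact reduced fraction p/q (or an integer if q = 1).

D = (68/9, 19/3)

1. D_x = 68/9  [2·signedArea(DAC) = -10 ∩ DB · EA = -115/3]
2. D_y = 19/3  [2·signedArea(DAC) = -10 ∩ DB · EA = -115/3]
   → D = (68/9, 19/3)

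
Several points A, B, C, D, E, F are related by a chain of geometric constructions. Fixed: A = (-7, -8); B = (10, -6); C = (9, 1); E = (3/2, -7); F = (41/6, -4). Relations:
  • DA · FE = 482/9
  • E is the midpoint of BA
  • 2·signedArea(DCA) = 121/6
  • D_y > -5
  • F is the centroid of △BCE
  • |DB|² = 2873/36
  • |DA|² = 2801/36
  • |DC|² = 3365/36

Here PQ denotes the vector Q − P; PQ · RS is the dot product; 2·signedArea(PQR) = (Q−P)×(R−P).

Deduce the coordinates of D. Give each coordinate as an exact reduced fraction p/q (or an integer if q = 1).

1. D_x = 7/6  [DA · FE = 482/9 ∩ 2·signedArea(DCA) = 121/6]
2. D_y = -14/3  [DA · FE = 482/9 ∩ 2·signedArea(DCA) = 121/6]
   → D = (7/6, -14/3)

D = (7/6, -14/3)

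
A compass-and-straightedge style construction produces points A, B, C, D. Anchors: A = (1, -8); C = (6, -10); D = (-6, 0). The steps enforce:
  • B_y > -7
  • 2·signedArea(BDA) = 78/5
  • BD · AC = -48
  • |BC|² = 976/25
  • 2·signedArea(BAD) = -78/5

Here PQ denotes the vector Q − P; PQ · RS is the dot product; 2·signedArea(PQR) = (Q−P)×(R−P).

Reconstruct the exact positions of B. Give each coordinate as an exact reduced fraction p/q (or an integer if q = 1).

B = (6/5, -6)

1. B_x = 6/5  [2·signedArea(BAD) = -78/5 ∩ BD · AC = -48]
2. B_y = -6  [2·signedArea(BAD) = -78/5 ∩ BD · AC = -48]
   → B = (6/5, -6)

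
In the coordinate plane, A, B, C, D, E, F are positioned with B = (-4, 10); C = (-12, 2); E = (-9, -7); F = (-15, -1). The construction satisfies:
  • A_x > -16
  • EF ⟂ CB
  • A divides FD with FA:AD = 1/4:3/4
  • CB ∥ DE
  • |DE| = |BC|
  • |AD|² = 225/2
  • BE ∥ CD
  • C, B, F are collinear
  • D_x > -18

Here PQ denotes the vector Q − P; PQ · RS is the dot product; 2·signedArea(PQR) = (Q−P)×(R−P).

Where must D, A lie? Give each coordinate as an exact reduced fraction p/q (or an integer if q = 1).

A = (-31/2, -9/2)
D = (-17, -15)

1. D_x = -17  [CB ∥ DE ∩ BE ∥ CD]
2. D_y = -15  [CB ∥ DE ∩ BE ∥ CD]
   → D = (-17, -15)
3. A_x = -31/2  [A divides FD with FA:AD = 1/4:3/4]
4. A_y = -9/2  [A divides FD with FA:AD = 1/4:3/4]
   → A = (-31/2, -9/2)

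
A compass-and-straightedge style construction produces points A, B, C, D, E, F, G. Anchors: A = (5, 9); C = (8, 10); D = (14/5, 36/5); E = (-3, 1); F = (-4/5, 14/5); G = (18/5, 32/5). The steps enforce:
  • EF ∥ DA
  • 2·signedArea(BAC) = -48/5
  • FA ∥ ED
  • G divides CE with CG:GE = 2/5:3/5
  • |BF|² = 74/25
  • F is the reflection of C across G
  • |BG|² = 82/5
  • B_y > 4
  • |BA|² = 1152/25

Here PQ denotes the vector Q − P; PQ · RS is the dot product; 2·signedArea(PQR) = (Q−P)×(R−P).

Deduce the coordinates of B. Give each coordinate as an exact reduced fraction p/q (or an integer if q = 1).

1. B_x = 1/5  [line -1·x + 3·y + -62/5 = 0 ∩ |BF|² = 74/25]
2. B_y = 21/5  [line -1·x + 3·y + -62/5 = 0 ∩ |BF|² = 74/25]
   → B = (1/5, 21/5)

B = (1/5, 21/5)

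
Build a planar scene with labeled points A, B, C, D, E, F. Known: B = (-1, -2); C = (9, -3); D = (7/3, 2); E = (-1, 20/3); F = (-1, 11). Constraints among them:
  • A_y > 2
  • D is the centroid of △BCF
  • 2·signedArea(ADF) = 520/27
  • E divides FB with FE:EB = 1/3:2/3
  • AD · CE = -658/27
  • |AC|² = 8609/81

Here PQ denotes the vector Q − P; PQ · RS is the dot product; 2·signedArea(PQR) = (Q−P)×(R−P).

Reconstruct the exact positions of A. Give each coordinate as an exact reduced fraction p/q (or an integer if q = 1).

A = (1/9, 20/9)

1. A_x = 1/9  [2·signedArea(ADF) = 520/27 ∩ AD · CE = -658/27]
2. A_y = 20/9  [2·signedArea(ADF) = 520/27 ∩ AD · CE = -658/27]
   → A = (1/9, 20/9)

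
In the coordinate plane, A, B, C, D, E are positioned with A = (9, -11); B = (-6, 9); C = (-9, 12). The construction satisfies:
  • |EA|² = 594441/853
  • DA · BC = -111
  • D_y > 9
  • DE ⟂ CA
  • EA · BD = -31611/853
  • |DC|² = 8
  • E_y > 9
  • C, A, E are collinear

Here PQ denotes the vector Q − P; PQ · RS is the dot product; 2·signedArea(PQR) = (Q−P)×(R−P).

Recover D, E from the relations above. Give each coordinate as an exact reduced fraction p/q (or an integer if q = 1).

1. D_x = -7  [line 3·x + -3·y + 51 = 0 ∩ |DC|² = 8]
2. D_y = 10  [line 3·x + -3·y + 51 = 0 ∩ |DC|² = 8]
   → D = (-7, 10)
3. E_x = -6201/853  [C, A, E are collinear ∩ DE ⟂ CA]
4. E_y = 8350/853  [C, A, E are collinear ∩ DE ⟂ CA]
   → E = (-6201/853, 8350/853)

D = (-7, 10)
E = (-6201/853, 8350/853)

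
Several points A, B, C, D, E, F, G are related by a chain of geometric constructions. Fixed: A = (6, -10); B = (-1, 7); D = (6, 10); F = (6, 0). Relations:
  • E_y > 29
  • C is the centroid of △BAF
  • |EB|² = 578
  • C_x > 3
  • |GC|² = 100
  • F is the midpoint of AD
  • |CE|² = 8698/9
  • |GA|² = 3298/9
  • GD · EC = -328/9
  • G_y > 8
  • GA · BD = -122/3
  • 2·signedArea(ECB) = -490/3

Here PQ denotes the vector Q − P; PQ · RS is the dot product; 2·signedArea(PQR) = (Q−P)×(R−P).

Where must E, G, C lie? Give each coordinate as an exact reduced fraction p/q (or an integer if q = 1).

C = (11/3, -1)
E = (6, 30)
G = (11/3, 9)

1. G_x = 11/3  [line -7·x + -3·y + 158/3 = 0 ∩ |GA|² = 3298/9]
2. G_y = 9  [line -7·x + -3·y + 158/3 = 0 ∩ |GA|² = 3298/9]
   → G = (11/3, 9)
3. C_x = 11/3  [C is the centroid of △BAF]
4. C_y = -1  [C is the centroid of △BAF]
   → C = (11/3, -1)
5. E_x = 6  [2·signedArea(ECB) = -490/3 ∩ GD · EC = -328/9]
6. E_y = 30  [2·signedArea(ECB) = -490/3 ∩ GD · EC = -328/9]
   → E = (6, 30)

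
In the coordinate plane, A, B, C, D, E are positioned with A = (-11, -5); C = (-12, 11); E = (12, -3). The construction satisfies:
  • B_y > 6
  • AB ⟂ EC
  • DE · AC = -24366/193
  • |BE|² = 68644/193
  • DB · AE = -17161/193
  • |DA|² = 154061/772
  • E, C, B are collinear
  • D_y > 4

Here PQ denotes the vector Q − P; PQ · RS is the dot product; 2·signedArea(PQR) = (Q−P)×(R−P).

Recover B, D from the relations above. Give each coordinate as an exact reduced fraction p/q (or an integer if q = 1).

B = (-828/193, 1255/193)
D = (-42/193, 1593/386)

1. B_x = -828/193  [E, C, B are collinear ∩ AB ⟂ EC]
2. B_y = 1255/193  [E, C, B are collinear ∩ AB ⟂ EC]
   → B = (-828/193, 1255/193)
3. D_x = -42/193  [DB · AE = -17161/193 ∩ DE · AC = -24366/193]
4. D_y = 1593/386  [DB · AE = -17161/193 ∩ DE · AC = -24366/193]
   → D = (-42/193, 1593/386)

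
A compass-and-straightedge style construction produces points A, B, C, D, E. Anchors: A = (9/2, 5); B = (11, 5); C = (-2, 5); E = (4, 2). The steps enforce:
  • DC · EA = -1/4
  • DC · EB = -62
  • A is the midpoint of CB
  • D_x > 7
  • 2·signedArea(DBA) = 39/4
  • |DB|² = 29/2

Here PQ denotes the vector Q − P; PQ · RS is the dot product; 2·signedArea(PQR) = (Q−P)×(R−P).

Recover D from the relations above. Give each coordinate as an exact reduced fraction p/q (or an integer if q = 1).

D = (15/2, 7/2)

1. D_x = 15/2  [DC · EB = -62 ∩ 2·signedArea(DBA) = 39/4]
2. D_y = 7/2  [DC · EB = -62 ∩ 2·signedArea(DBA) = 39/4]
   → D = (15/2, 7/2)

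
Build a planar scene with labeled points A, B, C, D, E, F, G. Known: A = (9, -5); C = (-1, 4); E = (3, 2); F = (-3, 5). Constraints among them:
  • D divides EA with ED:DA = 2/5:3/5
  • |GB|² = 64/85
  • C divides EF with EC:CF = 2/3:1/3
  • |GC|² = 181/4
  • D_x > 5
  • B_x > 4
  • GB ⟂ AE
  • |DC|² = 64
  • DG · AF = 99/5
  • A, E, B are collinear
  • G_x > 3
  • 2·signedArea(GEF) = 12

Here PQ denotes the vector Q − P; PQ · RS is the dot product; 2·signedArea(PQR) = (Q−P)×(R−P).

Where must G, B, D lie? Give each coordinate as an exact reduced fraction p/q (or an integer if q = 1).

B = (396/85, 11/170)
D = (27/5, -4/5)
G = (4, -1/2)

1. G_x = 4  [line -3·x + -6·y + 9 = 0 ∩ |GC|² = 181/4]
2. G_y = -1/2  [line -3·x + -6·y + 9 = 0 ∩ |GC|² = 181/4]
   → G = (4, -1/2)
3. B_x = 396/85  [A, E, B are collinear ∩ GB ⟂ AE]
4. B_y = 11/170  [A, E, B are collinear ∩ GB ⟂ AE]
   → B = (396/85, 11/170)
5. D_x = 27/5  [D divides EA with ED:DA = 2/5:3/5]
6. D_y = -4/5  [D divides EA with ED:DA = 2/5:3/5]
   → D = (27/5, -4/5)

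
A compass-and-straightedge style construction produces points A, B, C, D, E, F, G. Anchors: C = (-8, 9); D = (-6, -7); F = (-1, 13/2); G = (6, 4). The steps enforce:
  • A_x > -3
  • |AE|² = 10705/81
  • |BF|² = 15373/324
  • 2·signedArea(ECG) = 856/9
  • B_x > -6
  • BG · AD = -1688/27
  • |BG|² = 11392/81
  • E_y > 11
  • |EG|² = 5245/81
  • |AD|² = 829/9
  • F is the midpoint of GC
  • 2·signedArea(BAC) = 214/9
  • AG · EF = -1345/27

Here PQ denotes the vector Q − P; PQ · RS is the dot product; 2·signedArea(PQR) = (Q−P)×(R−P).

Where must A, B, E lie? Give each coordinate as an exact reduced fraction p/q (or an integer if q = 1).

A = (-8/3, 2)
B = (-50/9, 4/3)
E = (32/9, 35/3)

1. E_x = 32/9  [line 5·x + 14·y + -1630/9 = 0 ∩ |EG|² = 5245/81]
2. E_y = 35/3  [line 5·x + 14·y + -1630/9 = 0 ∩ |EG|² = 5245/81]
   → E = (32/9, 35/3)
3. A_x = -8/3  [line 41/9·x + 31/6·y + 49/27 = 0 ∩ |AE|² = 10705/81]
4. A_y = 2  [line 41/9·x + 31/6·y + 49/27 = 0 ∩ |AE|² = 10705/81]
   → A = (-8/3, 2)
5. B_x = -50/9  [BG · AD = -1688/27 ∩ 2·signedArea(BAC) = 214/9]
6. B_y = 4/3  [BG · AD = -1688/27 ∩ 2·signedArea(BAC) = 214/9]
   → B = (-50/9, 4/3)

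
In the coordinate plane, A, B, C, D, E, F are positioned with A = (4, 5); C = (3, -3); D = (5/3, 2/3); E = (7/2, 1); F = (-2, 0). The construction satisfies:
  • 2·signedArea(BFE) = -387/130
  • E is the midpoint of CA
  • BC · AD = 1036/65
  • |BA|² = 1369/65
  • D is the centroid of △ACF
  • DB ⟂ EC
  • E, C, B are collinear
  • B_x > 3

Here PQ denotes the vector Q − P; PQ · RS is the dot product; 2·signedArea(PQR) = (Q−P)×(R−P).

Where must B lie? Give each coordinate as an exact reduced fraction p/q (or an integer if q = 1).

B = (223/65, 29/65)

1. B_x = 223/65  [E, C, B are collinear ∩ DB ⟂ EC]
2. B_y = 29/65  [E, C, B are collinear ∩ DB ⟂ EC]
   → B = (223/65, 29/65)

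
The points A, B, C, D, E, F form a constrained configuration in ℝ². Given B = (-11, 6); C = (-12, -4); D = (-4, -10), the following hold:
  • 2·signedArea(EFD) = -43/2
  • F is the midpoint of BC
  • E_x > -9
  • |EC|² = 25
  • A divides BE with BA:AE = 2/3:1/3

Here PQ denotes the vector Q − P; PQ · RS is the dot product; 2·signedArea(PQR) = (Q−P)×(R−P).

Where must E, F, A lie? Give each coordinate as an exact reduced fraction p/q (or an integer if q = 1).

1. F_x = -23/2  [F is the midpoint of BC]
2. F_y = 1  [F is the midpoint of BC]
   → F = (-23/2, 1)
3. E_x = -8  [line 11·x + 15/2·y + 281/2 = 0 ∩ |EC|² = 25]
4. E_y = -7  [line 11·x + 15/2·y + 281/2 = 0 ∩ |EC|² = 25]
   → E = (-8, -7)
5. A_x = -9  [A divides BE with BA:AE = 2/3:1/3]
6. A_y = -8/3  [A divides BE with BA:AE = 2/3:1/3]
   → A = (-9, -8/3)

A = (-9, -8/3)
E = (-8, -7)
F = (-23/2, 1)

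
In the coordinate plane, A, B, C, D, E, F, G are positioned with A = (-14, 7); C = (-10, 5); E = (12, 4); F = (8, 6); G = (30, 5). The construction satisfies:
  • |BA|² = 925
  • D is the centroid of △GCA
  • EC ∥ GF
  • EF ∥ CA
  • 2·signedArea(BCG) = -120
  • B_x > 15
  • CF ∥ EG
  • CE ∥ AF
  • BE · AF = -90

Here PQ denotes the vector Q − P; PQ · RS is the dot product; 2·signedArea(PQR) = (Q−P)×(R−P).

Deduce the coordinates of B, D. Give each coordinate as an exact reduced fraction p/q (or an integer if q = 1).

1. B_x = 16  [2·signedArea(BCG) = -120 ∩ BE · AF = -90]
2. B_y = 2  [2·signedArea(BCG) = -120 ∩ BE · AF = -90]
   → B = (16, 2)
3. D_x = 2  [D is the centroid of △GCA]
4. D_y = 17/3  [D is the centroid of △GCA]
   → D = (2, 17/3)

B = (16, 2)
D = (2, 17/3)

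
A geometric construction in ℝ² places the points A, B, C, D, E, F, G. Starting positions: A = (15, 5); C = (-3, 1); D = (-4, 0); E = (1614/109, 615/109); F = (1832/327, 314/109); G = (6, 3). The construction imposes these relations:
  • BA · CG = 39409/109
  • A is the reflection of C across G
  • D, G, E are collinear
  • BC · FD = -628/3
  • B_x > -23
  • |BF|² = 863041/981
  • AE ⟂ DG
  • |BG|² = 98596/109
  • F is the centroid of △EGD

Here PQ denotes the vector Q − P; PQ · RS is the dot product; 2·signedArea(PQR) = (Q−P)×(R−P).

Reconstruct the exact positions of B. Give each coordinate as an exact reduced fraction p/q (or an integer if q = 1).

1. B_x = -2486/109  [BC · FD = -628/3 ∩ BA · CG = 39409/109]
2. B_y = -615/109  [BC · FD = -628/3 ∩ BA · CG = 39409/109]
   → B = (-2486/109, -615/109)

B = (-2486/109, -615/109)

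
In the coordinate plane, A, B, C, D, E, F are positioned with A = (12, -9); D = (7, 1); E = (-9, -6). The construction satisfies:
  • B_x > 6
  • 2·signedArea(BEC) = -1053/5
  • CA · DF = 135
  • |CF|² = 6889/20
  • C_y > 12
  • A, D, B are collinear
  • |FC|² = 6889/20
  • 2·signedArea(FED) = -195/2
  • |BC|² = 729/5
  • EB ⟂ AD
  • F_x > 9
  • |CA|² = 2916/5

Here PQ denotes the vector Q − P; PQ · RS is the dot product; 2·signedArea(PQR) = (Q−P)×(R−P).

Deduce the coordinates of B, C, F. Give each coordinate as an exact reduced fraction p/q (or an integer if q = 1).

1. B_x = 33/5  [A, D, B are collinear ∩ EB ⟂ AD]
2. B_y = 9/5  [A, D, B are collinear ∩ EB ⟂ AD]
   → B = (33/5, 9/5)
3. C_x = 6/5  [line 39/5·x + -78/5·y + 936/5 = 0 ∩ |CA|² = 2916/5]
4. C_y = 63/5  [line 39/5·x + -78/5·y + 936/5 = 0 ∩ |CA|² = 2916/5]
   → C = (6/5, 63/5)
5. F_x = 19/2  [CA · DF = 135 ∩ 2·signedArea(FED) = -195/2]
6. F_y = -4  [CA · DF = 135 ∩ 2·signedArea(FED) = -195/2]
   → F = (19/2, -4)

B = (33/5, 9/5)
C = (6/5, 63/5)
F = (19/2, -4)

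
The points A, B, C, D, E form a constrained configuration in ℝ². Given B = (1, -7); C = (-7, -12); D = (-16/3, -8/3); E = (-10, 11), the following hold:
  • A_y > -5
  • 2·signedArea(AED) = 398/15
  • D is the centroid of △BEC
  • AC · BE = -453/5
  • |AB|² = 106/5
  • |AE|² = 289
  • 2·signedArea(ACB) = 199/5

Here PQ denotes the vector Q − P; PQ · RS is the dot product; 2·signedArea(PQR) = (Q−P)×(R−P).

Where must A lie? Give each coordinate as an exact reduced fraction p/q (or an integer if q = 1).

A = (-14/5, -22/5)

1. A_x = -14/5  [AC · BE = -453/5 ∩ 2·signedArea(ACB) = 199/5]
2. A_y = -22/5  [AC · BE = -453/5 ∩ 2·signedArea(ACB) = 199/5]
   → A = (-14/5, -22/5)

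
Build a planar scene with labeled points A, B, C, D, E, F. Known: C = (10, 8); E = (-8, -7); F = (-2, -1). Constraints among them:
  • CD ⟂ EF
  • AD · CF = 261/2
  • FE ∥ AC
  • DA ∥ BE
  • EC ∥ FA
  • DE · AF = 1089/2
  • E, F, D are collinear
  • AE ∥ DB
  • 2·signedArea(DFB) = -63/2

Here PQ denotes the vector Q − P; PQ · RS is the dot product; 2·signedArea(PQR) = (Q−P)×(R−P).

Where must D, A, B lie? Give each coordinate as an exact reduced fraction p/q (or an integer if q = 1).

1. D_x = 17/2  [E, F, D are collinear ∩ CD ⟂ EF]
2. D_y = 19/2  [E, F, D are collinear ∩ CD ⟂ EF]
   → D = (17/2, 19/2)
3. A_x = 16  [FE ∥ AC ∩ EC ∥ FA]
4. A_y = 14  [FE ∥ AC ∩ EC ∥ FA]
   → A = (16, 14)
5. B_x = -31/2  [DA ∥ BE ∩ AE ∥ DB]
6. B_y = -23/2  [DA ∥ BE ∩ AE ∥ DB]
   → B = (-31/2, -23/2)

A = (16, 14)
B = (-31/2, -23/2)
D = (17/2, 19/2)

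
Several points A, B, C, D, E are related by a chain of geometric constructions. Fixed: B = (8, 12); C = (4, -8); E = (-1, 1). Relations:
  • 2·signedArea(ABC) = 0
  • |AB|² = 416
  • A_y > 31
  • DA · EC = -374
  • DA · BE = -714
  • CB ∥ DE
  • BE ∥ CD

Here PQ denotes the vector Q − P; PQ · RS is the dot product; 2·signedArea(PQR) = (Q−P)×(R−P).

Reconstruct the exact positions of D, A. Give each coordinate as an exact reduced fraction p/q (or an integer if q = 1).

1. D_x = -5  [CB ∥ DE ∩ BE ∥ CD]
2. D_y = -19  [CB ∥ DE ∩ BE ∥ CD]
   → D = (-5, -19)
3. A_x = 12  [2·signedArea(ABC) = 0 ∩ DA · EC = -374]
4. A_y = 32  [2·signedArea(ABC) = 0 ∩ DA · EC = -374]
   → A = (12, 32)

A = (12, 32)
D = (-5, -19)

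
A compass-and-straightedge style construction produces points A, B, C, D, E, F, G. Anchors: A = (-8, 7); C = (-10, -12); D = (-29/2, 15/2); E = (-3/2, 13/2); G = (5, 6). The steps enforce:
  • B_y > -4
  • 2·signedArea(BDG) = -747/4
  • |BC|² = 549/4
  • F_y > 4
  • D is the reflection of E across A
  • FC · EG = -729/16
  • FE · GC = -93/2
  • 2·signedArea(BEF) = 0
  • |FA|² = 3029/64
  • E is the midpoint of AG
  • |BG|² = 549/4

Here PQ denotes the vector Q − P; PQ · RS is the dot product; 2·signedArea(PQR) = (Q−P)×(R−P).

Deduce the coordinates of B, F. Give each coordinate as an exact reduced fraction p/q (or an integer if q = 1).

B = (-5/2, -3)
F = (-7/4, 33/8)

1. B_x = -5/2  [line 3/2·x + 39/2·y + 249/4 = 0 ∩ |BG|² = 549/4]
2. B_y = -3  [line 3/2·x + 39/2·y + 249/4 = 0 ∩ |BG|² = 549/4]
   → B = (-5/2, -3)
3. F_x = -7/4  [2·signedArea(BEF) = 0 ∩ FC · EG = -729/16]
4. F_y = 33/8  [2·signedArea(BEF) = 0 ∩ FC · EG = -729/16]
   → F = (-7/4, 33/8)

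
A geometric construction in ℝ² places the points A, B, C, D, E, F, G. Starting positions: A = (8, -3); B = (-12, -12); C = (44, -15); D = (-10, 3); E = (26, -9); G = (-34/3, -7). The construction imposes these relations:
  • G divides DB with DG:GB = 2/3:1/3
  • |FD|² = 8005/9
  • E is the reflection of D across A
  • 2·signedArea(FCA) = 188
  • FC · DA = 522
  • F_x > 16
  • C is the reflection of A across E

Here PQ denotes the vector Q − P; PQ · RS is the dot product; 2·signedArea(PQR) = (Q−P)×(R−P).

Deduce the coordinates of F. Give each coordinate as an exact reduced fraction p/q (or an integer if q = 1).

F = (49/3, -11)

1. F_x = 49/3  [2·signedArea(FCA) = 188 ∩ FC · DA = 522]
2. F_y = -11  [2·signedArea(FCA) = 188 ∩ FC · DA = 522]
   → F = (49/3, -11)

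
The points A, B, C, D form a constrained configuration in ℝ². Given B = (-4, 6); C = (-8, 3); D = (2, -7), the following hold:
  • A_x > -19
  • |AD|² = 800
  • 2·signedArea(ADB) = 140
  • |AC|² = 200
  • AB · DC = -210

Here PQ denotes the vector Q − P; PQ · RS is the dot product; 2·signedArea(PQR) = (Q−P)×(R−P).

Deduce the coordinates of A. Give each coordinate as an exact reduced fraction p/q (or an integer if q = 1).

A = (-18, 13)

1. A_x = -18  [AB · DC = -210 ∩ 2·signedArea(ADB) = 140]
2. A_y = 13  [AB · DC = -210 ∩ 2·signedArea(ADB) = 140]
   → A = (-18, 13)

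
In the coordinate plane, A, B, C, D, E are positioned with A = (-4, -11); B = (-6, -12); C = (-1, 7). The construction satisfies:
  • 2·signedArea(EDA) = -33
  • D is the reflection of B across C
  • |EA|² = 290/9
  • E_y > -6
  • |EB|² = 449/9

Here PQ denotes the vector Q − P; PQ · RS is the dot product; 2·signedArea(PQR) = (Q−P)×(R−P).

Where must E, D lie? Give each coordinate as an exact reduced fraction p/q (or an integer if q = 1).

1. D_x = 4  [D is the reflection of B across C]
2. D_y = 26  [D is the reflection of B across C]
   → D = (4, 26)
3. E_x = -11/3  [line 37·x + -8·y + 93 = 0 ∩ |EB|² = 449/9]
4. E_y = -16/3  [line 37·x + -8·y + 93 = 0 ∩ |EB|² = 449/9]
   → E = (-11/3, -16/3)

D = (4, 26)
E = (-11/3, -16/3)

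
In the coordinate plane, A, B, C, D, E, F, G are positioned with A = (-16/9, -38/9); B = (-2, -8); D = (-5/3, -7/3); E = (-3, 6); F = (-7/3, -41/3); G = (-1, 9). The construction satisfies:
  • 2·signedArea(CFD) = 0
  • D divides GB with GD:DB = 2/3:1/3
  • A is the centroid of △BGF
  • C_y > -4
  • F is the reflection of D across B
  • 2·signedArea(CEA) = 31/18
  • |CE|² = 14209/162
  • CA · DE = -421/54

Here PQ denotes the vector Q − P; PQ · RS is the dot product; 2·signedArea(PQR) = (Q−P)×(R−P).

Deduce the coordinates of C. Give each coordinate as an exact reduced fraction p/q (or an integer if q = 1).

C = (-31/18, -59/18)

1. C_x = -31/18  [2·signedArea(CFD) = 0 ∩ 2·signedArea(CEA) = 31/18]
2. C_y = -59/18  [2·signedArea(CFD) = 0 ∩ 2·signedArea(CEA) = 31/18]
   → C = (-31/18, -59/18)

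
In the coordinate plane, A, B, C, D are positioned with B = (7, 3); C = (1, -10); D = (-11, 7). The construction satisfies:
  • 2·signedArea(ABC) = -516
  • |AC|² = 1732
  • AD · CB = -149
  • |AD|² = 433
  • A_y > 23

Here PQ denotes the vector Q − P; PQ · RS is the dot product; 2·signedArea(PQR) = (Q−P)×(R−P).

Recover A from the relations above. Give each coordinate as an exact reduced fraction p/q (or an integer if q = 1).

1. A_x = -23  [2·signedArea(ABC) = -516 ∩ AD · CB = -149]
2. A_y = 24  [2·signedArea(ABC) = -516 ∩ AD · CB = -149]
   → A = (-23, 24)

A = (-23, 24)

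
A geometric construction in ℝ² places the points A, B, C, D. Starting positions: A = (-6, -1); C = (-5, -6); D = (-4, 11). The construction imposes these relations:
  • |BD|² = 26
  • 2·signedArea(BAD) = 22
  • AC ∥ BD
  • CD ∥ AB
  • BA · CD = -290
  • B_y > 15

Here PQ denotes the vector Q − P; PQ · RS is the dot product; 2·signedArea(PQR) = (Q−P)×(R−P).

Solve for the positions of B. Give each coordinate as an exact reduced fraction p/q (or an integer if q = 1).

1. B_x = -5  [AC ∥ BD ∩ CD ∥ AB]
2. B_y = 16  [AC ∥ BD ∩ CD ∥ AB]
   → B = (-5, 16)

B = (-5, 16)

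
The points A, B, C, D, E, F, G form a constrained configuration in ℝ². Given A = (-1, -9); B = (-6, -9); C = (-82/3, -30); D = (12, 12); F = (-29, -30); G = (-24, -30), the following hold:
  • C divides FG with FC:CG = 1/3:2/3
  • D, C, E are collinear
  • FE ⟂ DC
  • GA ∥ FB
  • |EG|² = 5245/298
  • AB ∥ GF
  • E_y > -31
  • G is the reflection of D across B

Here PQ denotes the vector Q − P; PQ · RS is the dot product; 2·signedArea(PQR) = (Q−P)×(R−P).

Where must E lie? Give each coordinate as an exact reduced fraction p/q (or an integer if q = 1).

E = (-41887/1490, -45939/1490)

1. E_x = -41887/1490  [D, C, E are collinear ∩ FE ⟂ DC]
2. E_y = -45939/1490  [D, C, E are collinear ∩ FE ⟂ DC]
   → E = (-41887/1490, -45939/1490)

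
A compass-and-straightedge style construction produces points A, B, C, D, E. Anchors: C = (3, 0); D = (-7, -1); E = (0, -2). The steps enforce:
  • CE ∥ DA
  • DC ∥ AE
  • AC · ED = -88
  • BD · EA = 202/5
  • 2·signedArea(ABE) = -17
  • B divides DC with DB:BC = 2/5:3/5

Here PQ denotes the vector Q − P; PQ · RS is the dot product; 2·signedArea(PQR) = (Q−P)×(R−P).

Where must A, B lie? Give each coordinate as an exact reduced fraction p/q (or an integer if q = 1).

A = (-10, -3)
B = (-3, -3/5)

1. A_x = -10  [DC ∥ AE ∩ CE ∥ DA]
2. A_y = -3  [DC ∥ AE ∩ CE ∥ DA]
   → A = (-10, -3)
3. B_x = -3  [B divides DC with DB:BC = 2/5:3/5]
4. B_y = -3/5  [B divides DC with DB:BC = 2/5:3/5]
   → B = (-3, -3/5)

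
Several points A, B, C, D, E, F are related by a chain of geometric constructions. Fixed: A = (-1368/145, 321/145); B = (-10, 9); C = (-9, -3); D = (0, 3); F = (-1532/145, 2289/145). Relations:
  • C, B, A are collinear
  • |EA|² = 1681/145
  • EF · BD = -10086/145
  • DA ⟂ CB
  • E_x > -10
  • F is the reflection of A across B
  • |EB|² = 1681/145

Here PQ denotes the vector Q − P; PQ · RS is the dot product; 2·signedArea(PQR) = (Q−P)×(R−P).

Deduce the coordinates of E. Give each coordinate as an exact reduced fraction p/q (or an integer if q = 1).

1. E_x = -1409/145  [line -10·x + 6·y + -18968/145 = 0 ∩ |EA|² = 1681/145]
2. E_y = 813/145  [line -10·x + 6·y + -18968/145 = 0 ∩ |EA|² = 1681/145]
   → E = (-1409/145, 813/145)

E = (-1409/145, 813/145)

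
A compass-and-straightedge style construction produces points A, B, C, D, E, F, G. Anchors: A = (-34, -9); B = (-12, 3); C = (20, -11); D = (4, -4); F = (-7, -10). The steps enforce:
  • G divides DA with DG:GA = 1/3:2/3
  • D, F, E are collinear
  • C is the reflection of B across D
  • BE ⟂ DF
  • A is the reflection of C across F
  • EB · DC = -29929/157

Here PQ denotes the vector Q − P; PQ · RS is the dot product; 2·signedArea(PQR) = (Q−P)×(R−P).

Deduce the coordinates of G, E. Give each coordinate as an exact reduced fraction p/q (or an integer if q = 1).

1. G_x = -26/3  [G divides DA with DG:GA = 1/3:2/3]
2. G_y = -17/3  [G divides DA with DG:GA = 1/3:2/3]
   → G = (-26/3, -17/3)
3. E_x = -846/157  [D, F, E are collinear ∩ BE ⟂ DF]
4. E_y = -1432/157  [D, F, E are collinear ∩ BE ⟂ DF]
   → E = (-846/157, -1432/157)

E = (-846/157, -1432/157)
G = (-26/3, -17/3)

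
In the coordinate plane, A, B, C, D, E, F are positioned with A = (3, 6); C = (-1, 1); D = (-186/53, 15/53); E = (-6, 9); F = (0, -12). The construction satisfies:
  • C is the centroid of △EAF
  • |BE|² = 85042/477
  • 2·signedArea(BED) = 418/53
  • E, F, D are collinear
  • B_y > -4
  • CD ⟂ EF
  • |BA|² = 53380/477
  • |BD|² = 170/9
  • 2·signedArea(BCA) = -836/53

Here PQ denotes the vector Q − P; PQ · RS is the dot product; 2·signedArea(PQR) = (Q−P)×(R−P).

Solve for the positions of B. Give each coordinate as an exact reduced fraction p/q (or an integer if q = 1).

1. B_x = -239/159  [2·signedArea(BED) = 418/53 ∩ 2·signedArea(BCA) = -836/53]
2. B_y = -568/159  [2·signedArea(BED) = 418/53 ∩ 2·signedArea(BCA) = -836/53]
   → B = (-239/159, -568/159)

B = (-239/159, -568/159)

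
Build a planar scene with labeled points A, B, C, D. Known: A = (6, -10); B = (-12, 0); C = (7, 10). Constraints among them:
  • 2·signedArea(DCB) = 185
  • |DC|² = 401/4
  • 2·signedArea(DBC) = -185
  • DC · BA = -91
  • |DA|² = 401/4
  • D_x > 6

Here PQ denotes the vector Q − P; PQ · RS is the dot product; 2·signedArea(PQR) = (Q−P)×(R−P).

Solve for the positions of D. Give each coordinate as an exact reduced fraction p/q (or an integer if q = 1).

1. D_x = 13/2  [2·signedArea(DBC) = -185 ∩ DC · BA = -91]
2. D_y = 0  [2·signedArea(DBC) = -185 ∩ DC · BA = -91]
   → D = (13/2, 0)

D = (13/2, 0)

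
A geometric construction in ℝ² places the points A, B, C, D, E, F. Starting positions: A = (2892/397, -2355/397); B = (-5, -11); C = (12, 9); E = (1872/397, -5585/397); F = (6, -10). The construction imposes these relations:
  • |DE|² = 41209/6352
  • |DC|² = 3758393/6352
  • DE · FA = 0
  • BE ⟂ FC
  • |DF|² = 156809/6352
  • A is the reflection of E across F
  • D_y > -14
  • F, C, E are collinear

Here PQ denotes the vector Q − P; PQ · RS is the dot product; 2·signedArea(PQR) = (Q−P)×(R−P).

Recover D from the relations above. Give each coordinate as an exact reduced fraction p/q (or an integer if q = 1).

1. D_x = 3631/1588  [line -510/397·x + -1615/397·y + -20315/397 = 0 ∩ |DF|² = 156809/6352]
2. D_y = -10561/794  [line -510/397·x + -1615/397·y + -20315/397 = 0 ∩ |DF|² = 156809/6352]
   → D = (3631/1588, -10561/794)

D = (3631/1588, -10561/794)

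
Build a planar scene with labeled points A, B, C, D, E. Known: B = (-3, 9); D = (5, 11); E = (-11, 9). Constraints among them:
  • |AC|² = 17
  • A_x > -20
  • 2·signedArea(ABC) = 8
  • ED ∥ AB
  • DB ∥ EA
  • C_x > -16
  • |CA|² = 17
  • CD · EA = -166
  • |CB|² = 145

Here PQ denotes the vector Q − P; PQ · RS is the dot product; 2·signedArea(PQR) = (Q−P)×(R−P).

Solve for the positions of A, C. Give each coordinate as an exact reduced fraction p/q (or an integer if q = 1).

A = (-19, 7)
C = (-15, 8)

1. A_x = -19  [ED ∥ AB ∩ DB ∥ EA]
2. A_y = 7  [ED ∥ AB ∩ DB ∥ EA]
   → A = (-19, 7)
3. C_x = -15  [CD · EA = -166 ∩ 2·signedArea(ABC) = 8]
4. C_y = 8  [CD · EA = -166 ∩ 2·signedArea(ABC) = 8]
   → C = (-15, 8)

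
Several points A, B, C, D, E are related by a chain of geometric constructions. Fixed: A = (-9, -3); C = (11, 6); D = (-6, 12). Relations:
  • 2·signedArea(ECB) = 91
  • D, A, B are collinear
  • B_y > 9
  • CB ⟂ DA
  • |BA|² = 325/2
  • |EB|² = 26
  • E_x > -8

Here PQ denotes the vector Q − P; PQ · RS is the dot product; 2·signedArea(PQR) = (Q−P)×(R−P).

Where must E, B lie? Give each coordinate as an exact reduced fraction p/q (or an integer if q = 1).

B = (-13/2, 19/2)
E = (-15/2, 9/2)

1. B_x = -13/2  [D, A, B are collinear ∩ CB ⟂ DA]
2. B_y = 19/2  [D, A, B are collinear ∩ CB ⟂ DA]
   → B = (-13/2, 19/2)
3. E_x = -15/2  [line -7/2·x + -35/2·y + 105/2 = 0 ∩ |EB|² = 26]
4. E_y = 9/2  [line -7/2·x + -35/2·y + 105/2 = 0 ∩ |EB|² = 26]
   → E = (-15/2, 9/2)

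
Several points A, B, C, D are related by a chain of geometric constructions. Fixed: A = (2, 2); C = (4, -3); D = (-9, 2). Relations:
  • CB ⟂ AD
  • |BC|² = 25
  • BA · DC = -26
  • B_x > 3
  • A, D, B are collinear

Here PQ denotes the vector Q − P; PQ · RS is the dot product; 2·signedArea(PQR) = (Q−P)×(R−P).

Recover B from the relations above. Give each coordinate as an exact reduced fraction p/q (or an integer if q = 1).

B = (4, 2)

1. B_x = 4  [A, D, B are collinear ∩ CB ⟂ AD]
2. B_y = 2  [A, D, B are collinear ∩ CB ⟂ AD]
   → B = (4, 2)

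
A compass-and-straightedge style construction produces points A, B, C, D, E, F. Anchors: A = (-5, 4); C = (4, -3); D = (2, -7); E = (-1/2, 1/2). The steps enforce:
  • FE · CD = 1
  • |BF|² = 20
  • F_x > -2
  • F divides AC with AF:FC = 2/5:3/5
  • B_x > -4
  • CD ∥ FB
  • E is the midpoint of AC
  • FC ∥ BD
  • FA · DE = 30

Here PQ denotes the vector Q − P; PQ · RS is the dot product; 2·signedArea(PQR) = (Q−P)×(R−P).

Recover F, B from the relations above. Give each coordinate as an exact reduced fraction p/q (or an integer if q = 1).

B = (-17/5, -14/5)
F = (-7/5, 6/5)

1. F_x = -7/5  [F divides AC with AF:FC = 2/5:3/5]
2. F_y = 6/5  [F divides AC with AF:FC = 2/5:3/5]
   → F = (-7/5, 6/5)
3. B_x = -17/5  [FC ∥ BD ∩ CD ∥ FB]
4. B_y = -14/5  [FC ∥ BD ∩ CD ∥ FB]
   → B = (-17/5, -14/5)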